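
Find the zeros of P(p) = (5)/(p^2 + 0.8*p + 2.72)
Numerator is a nonzero constant (5) → Zeros: none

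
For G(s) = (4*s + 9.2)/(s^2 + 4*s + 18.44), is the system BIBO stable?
Denominator: s^2 + 4*s + 18.44. Poles: -2 + 3.8j, -2 - 3.8j. All Re(p)<0: Yes (stable)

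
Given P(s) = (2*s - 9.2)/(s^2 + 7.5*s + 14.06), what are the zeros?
Set numerator = 0: 2*s - 9.2 = 0 → Zeros: 4.6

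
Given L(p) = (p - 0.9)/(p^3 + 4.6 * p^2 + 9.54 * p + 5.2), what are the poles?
Set denominator = 0: p^3 + 4.6*p^2 + 9.54*p + 5.2 = (p + 0.8)(p^2 + 3.8*p + 6.5) = 0 → Poles: -0.8, -1.9 + 1.7j, -1.9 - 1.7j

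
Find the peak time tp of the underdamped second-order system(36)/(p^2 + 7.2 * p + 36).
Standard form: ωn²/(p²+2ζωn·p+ωn²) → ωn = 6, ζ = 0.6.
ωd = ωn·√(1-ζ²) = 6·√(1-0.6²) = 4.8.
tp = π/ωd = π/4.8 = 0.6545 s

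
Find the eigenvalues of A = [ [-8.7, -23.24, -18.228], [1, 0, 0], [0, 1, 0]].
Eigenvalues solve det(λI - A) = 0.
Characteristic polynomial: λ^3 + 8.7*λ^2 + 23.24*λ + 18.228 = 0.
Factor: (λ + 3.1)(λ + 4.2)(λ + 1.4) = 0.
Roots: -1.4, -3.1, -4.2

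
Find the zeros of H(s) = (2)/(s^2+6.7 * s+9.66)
Numerator is a nonzero constant (2) → Zeros: none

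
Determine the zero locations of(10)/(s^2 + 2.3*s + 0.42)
Numerator is a nonzero constant (10) → Zeros: none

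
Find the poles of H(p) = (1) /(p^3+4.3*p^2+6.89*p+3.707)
Set denominator = 0: p^3 + 4.3*p^2 + 6.89*p + 3.707 = (p + 1.1)(p^2 + 3.2*p + 3.37) = 0 → Poles: -1.1, -1.6 + 0.9j, -1.6 - 0.9j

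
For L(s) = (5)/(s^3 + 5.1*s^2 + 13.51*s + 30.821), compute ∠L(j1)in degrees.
Substitute s = j*1: L(j1) = 0.157205 - 0.0764605j.
∠L(j1) = atan2(Im, Re) = atan2(-0.0764605, 0.157205) = -25.94°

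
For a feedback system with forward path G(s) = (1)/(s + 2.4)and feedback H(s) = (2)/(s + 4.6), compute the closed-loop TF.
Closed-loop T = G/(1+GH).
Numerator: G_num * H_den = s + 4.6.
Denominator: G_den * H_den + G_num * H_num = (s^2 + 7*s + 11.04) + (2) = s^2 + 7*s + 13.04.
T(s) = (s + 4.6)/(s^2 + 7*s + 13.04)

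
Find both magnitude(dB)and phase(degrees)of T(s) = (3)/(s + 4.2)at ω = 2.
Substitute s = j*2: T(j2) = 0.582255 - 0.277264j.
|T| = 20*log₁₀(sqrt(Re²+Im²)) = -3.81 dB.
∠T = atan2(Im, Re) = -25.46°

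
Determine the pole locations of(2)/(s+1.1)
Set denominator = 0: s + 1.1 = 0 → Poles: -1.1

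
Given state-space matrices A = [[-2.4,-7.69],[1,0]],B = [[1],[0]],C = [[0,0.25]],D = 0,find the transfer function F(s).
F(s) = C(sI - A)⁻¹B + D.
Characteristic polynomial det(sI - A) = s^2 + 2.4*s + 7.69.
Numerator from C·adj(sI-A)·B + D·det(sI-A) = 0.25.
F(s) = (0.25)/(s^2 + 2.4*s + 7.69)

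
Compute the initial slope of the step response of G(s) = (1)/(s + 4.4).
IVT: y'(0⁺) = lim_{s→∞} s²·Y(s) = lim_{s→∞} s·G(s).
deg(num) = 0, deg(den) = 1, relative degree = 1, so s·G(s) → (leading num)/(leading den) = 1/1 = 1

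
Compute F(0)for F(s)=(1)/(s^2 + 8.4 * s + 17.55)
DC gain = F(0) = num(0)/den(0) = 1/17.55 = 0.05698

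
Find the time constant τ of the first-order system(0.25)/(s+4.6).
First-order system: τ = -1/pole. Pole = -4.6. τ = -1/(-4.6) = 0.2174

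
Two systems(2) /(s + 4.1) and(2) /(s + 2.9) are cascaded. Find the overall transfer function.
Series: H = H₁ · H₂ = (n₁·n₂)/(d₁·d₂).
Num: n₁·n₂ = 4. Den: d₁·d₂ = s^2 + 7*s + 11.89.
H(s) = (4)/(s^2 + 7*s + 11.89)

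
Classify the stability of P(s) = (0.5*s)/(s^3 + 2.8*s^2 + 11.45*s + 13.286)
Denominator: s^3 + 2.8*s^2 + 11.45*s + 13.286 = (s + 1.4)(s^2 + 1.4*s + 9.49). Poles: -0.7 + 3j, -0.7 - 3j, -1.4. Stable (all poles in LHP)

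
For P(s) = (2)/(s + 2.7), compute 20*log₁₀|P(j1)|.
Substitute s = j*1: P(j1) = 0.651387 - 0.241255j.
|P(j1)| = sqrt(Re² + Im²) = 0.6946.
20*log₁₀(0.6946) = -3.16 dB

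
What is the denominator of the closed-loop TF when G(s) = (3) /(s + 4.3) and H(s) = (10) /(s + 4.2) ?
Characteristic poly = G_den * H_den + G_num * H_num = (s^2 + 8.5*s + 18.06) + (30) = s^2 + 8.5*s + 48.06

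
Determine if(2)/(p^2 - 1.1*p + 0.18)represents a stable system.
Denominator: p^2 - 1.1*p + 0.18 = (p - 0.9)(p - 0.2). Poles: 0.2, 0.9. All Re(p)<0: No (unstable)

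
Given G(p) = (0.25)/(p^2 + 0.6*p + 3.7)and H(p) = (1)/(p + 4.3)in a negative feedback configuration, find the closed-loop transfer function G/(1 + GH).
Closed-loop T = G/(1+GH).
Numerator: G_num * H_den = 0.25*p + 1.075.
Denominator: G_den * H_den + G_num * H_num = (p^3 + 4.9*p^2 + 6.28*p + 15.91) + (0.25) = p^3 + 4.9*p^2 + 6.28*p + 16.16.
T(p) = (0.25*p + 1.075)/(p^3 + 4.9*p^2 + 6.28*p + 16.16)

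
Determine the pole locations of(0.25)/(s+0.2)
Set denominator = 0: s + 0.2 = 0 → Poles: -0.2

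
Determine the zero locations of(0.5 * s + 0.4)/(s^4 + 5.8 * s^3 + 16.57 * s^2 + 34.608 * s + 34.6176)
Set numerator = 0: 0.5*s + 0.4 = 0 → Zeros: -0.8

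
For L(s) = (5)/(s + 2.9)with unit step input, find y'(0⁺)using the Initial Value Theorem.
IVT: y'(0⁺) = lim_{s→∞} s²·Y(s) = lim_{s→∞} s·L(s).
deg(num) = 0, deg(den) = 1, relative degree = 1, so s·L(s) → (leading num)/(leading den) = 5/1 = 5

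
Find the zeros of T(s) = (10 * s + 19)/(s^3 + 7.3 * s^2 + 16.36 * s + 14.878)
Set numerator = 0: 10*s + 19 = 0 → Zeros: -1.9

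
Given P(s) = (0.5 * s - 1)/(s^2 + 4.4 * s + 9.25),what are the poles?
Set denominator = 0: s^2 + 4.4*s + 9.25 = 0 → Poles: -2.2 + 2.1j, -2.2 - 2.1j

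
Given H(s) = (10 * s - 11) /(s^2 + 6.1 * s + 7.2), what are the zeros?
Set numerator = 0: 10*s - 11 = 0 → Zeros: 1.1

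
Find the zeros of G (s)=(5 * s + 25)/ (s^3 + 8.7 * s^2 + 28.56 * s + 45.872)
Set numerator = 0: 5*s + 25 = 0 → Zeros: -5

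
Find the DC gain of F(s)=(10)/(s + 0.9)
DC gain = F(0) = num(0)/den(0) = 10/0.9 = 11.11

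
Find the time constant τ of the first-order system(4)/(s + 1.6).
First-order system: τ = -1/pole. Pole = -1.6. τ = -1/(-1.6) = 0.625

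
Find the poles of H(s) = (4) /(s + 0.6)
Set denominator = 0: s + 0.6 = 0 → Poles: -0.6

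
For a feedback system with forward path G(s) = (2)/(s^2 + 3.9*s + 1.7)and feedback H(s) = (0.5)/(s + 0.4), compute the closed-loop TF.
Closed-loop T = G/(1+GH).
Numerator: G_num * H_den = 2*s + 0.8.
Denominator: G_den * H_den + G_num * H_num = (s^3 + 4.3*s^2 + 3.26*s + 0.68) + (1) = s^3 + 4.3*s^2 + 3.26*s + 1.68.
T(s) = (2*s + 0.8)/(s^3 + 4.3*s^2 + 3.26*s + 1.68)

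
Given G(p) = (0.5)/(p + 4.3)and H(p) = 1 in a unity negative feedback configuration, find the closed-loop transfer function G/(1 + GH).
Closed-loop T = G/(1+GH).
Numerator: G_num * H_den = 0.5.
Denominator: G_den * H_den + G_num * H_num = (p + 4.3) + (0.5) = p + 4.8.
T(p) = (0.5)/(p + 4.8)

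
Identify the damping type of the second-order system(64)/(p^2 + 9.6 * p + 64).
Standard form: ωn²/(p²+2ζωn·p+ωn²) gives ωn=8, ζ=0.6.
Underdamped (ζ = 0.6 < 1)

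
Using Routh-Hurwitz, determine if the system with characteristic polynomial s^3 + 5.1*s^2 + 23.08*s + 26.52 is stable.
Routh array:
s^3: [1, 23.08]; s^2: [5.1, 26.52]; s^1: [17.88]; s^0: [26.52]
First column: [1, 5.1, 17.88, 26.52]. Sign changes = 0.
Yes, stable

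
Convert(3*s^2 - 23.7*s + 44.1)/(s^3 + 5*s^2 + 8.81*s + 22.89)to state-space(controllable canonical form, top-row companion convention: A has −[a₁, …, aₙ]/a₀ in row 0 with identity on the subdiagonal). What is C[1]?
Reachable canonical form: C = numerator coefficients (right-aligned, zero-padded to length n).
num = 3*s^2 - 23.7*s + 44.1, C = [[3, -23.7, 44.1]].
C[1] = -23.7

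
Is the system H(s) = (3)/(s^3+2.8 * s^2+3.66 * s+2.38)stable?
Denominator: s^3 + 2.8*s^2 + 3.66*s + 2.38 = (s + 1.4)(s^2 + 1.4*s + 1.7). Poles: -0.7 + 1.1j, -0.7 - 1.1j, -1.4. All Re(p)<0: Yes (stable)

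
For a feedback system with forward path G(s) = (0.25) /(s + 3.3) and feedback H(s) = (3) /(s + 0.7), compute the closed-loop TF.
Closed-loop T = G/(1+GH).
Numerator: G_num * H_den = 0.25*s + 0.175.
Denominator: G_den * H_den + G_num * H_num = (s^2 + 4*s + 2.31) + (0.75) = s^2 + 4*s + 3.06.
T(s) = (0.25*s + 0.175)/(s^2 + 4*s + 3.06)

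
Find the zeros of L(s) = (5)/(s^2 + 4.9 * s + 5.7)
Numerator is a nonzero constant (5) → Zeros: none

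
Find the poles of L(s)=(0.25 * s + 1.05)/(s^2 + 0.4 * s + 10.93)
Set denominator = 0: s^2 + 0.4*s + 10.93 = 0 → Poles: -0.2 + 3.3j, -0.2 - 3.3j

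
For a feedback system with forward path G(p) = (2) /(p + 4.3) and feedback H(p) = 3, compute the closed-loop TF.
Closed-loop T = G/(1+GH).
Numerator: G_num * H_den = 2.
Denominator: G_den * H_den + G_num * H_num = (p + 4.3) + (6) = p + 10.3.
T(p) = (2)/(p + 10.3)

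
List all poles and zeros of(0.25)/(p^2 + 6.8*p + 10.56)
Set denominator = 0: p^2 + 6.8*p + 10.56 = (p + 4.4)(p + 2.4) = 0 → Poles: -2.4, -4.4
Numerator is a nonzero constant (0.25) → Zeros: none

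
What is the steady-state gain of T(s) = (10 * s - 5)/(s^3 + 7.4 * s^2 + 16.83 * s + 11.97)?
DC gain = T(0) = num(0)/den(0) = -5/11.97 = -0.4177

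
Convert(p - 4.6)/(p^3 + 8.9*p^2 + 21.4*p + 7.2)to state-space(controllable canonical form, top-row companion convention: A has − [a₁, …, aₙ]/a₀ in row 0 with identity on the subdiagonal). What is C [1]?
Reachable canonical form: C = numerator coefficients (right-aligned, zero-padded to length n).
num = p - 4.6, C = [[0, 1, -4.6]].
C[1] = 1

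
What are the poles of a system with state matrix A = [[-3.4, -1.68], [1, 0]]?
Eigenvalues solve det(λI - A) = 0.
Characteristic polynomial: λ^2 + 3.4*λ + 1.68 = 0.
Factor: (λ + 0.6)(λ + 2.8) = 0.
Roots: -0.6, -2.8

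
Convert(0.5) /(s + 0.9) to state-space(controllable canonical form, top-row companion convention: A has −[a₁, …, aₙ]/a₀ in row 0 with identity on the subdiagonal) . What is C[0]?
Reachable canonical form: C = numerator coefficients (right-aligned, zero-padded to length n).
num = 0.5, C = [[0.5]].
C[0] = 0.5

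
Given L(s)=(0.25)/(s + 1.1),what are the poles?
Set denominator = 0: s + 1.1 = 0 → Poles: -1.1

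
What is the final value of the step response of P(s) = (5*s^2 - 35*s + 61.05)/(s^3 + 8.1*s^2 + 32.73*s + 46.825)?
FVT: lim_{t→∞} y(t) = lim_{s→0} s*Y(s) where Y(s) = P(s)/s.
= lim_{s→0} P(s) = P(0) = num(0)/den(0) = 61.05/46.825 = 1.304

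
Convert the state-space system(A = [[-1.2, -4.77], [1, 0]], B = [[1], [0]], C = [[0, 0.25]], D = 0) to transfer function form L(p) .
L(p) = C(pI - A)⁻¹B + D.
Characteristic polynomial det(pI - A) = p^2 + 1.2*p + 4.77.
Numerator from C·adj(pI-A)·B + D·det(pI-A) = 0.25.
L(p) = (0.25)/(p^2 + 1.2*p + 4.77)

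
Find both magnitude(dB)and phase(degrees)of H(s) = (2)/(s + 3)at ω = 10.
Substitute s = j*10: H(j10) = 0.0550459 - 0.183486j.
|H| = 20*log₁₀(sqrt(Re²+Im²)) = -14.35 dB.
∠H = atan2(Im, Re) = -73.30°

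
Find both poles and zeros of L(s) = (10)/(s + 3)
Set denominator = 0: s + 3 = 0 → Poles: -3
Numerator is a nonzero constant (10) → Zeros: none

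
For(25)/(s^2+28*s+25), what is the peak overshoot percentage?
Standard form: ωn²/(s²+2ζωn·s+ωn²) → ωn = 5, ζ = 2.8.
ζ ≥ 1, so the response is non-oscillatory: peak overshoot = 0%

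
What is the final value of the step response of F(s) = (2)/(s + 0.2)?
FVT: lim_{t→∞} y(t) = lim_{s→0} s*Y(s) where Y(s) = F(s)/s.
= lim_{s→0} F(s) = F(0) = num(0)/den(0) = 2/0.2 = 10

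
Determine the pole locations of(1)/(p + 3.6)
Set denominator = 0: p + 3.6 = 0 → Poles: -3.6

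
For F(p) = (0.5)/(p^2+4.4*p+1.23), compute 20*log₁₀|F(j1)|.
Substitute p = j*1: F(j1) = 0.0059239 - 0.113327j.
|F(j1)| = sqrt(Re² + Im²) = 0.1135.
20*log₁₀(0.1135) = -18.90 dB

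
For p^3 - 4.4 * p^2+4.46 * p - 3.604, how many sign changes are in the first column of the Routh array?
Routh array:
p^3: [1, 4.46]; p^2: [-4.4, -3.604]; p^1: [3.64091]; p^0: [-3.604]
First column: [1, -4.4, 3.64091, -3.604]. Sign changes = 3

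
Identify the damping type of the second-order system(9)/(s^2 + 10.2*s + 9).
Standard form: ωn²/(s²+2ζωn·s+ωn²) gives ωn=3, ζ=1.7.
Overdamped (ζ = 1.7 > 1)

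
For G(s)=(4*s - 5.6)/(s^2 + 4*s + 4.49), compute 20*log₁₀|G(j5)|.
Substitute s = j*5: G(j5) = 0.627368 - 0.363366j.
|G(j5)| = sqrt(Re² + Im²) = 0.725.
20*log₁₀(0.725) = -2.79 dB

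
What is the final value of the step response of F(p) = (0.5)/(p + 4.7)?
FVT: lim_{t→∞} y(t) = lim_{p→0} p*Y(p) where Y(p) = F(p)/p.
= lim_{p→0} F(p) = F(0) = num(0)/den(0) = 0.5/4.7 = 0.1064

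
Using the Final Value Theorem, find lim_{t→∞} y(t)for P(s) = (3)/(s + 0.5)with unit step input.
FVT: lim_{t→∞} y(t) = lim_{s→0} s*Y(s) where Y(s) = P(s)/s.
= lim_{s→0} P(s) = P(0) = num(0)/den(0) = 3/0.5 = 6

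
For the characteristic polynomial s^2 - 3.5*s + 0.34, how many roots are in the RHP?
s^2 - 3.5*s + 0.34 = (s - 0.1)(s - 3.4). Poles: 0.1, 3.4. RHP poles (Re>0): 2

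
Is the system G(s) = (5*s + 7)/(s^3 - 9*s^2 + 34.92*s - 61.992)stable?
Denominator: s^3 - 9*s^2 + 34.92*s - 61.992 = (s - 4.2)(s^2 - 4.8*s + 14.76). Poles: 2.4 + 3j, 2.4 - 3j, 4.2. All Re(p)<0: No (unstable)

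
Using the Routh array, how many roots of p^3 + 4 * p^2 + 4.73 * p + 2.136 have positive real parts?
Routh array:
p^3: [1, 4.73]; p^2: [4, 2.136]; p^1: [4.196]; p^0: [2.136]
First column: [1, 4, 4.196, 2.136]. Sign changes = RHP roots = 0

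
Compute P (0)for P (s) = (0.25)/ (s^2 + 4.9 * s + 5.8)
DC gain = P(0) = num(0)/den(0) = 0.25/5.8 = 0.0431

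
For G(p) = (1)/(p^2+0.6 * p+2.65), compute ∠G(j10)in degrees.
Substitute p = j*10: G(j10) = -0.0102333 - 0.000630714j.
∠G(j10) = atan2(Im, Re) = atan2(-0.000630714, -0.0102333) = -176.47°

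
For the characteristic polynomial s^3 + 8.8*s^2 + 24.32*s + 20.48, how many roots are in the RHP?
s^3 + 8.8*s^2 + 24.32*s + 20.48 = (s + 4)(s + 1.6)(s + 3.2). Poles: -1.6, -3.2, -4. RHP poles (Re>0): 0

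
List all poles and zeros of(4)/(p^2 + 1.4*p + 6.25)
Set denominator = 0: p^2 + 1.4*p + 6.25 = 0 → Poles: -0.7 + 2.4j, -0.7 - 2.4j
Numerator is a nonzero constant (4) → Zeros: none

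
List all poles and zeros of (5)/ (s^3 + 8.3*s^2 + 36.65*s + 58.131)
Set denominator = 0: s^3 + 8.3*s^2 + 36.65*s + 58.131 = (s + 2.7)(s^2 + 5.6*s + 21.53) = 0 → Poles: -2.7, -2.8 + 3.7j, -2.8 - 3.7j
Numerator is a nonzero constant (5) → Zeros: none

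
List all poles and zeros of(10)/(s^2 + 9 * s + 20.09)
Set denominator = 0: s^2 + 9*s + 20.09 = (s + 4.9)(s + 4.1) = 0 → Poles: -4.1, -4.9
Numerator is a nonzero constant (10) → Zeros: none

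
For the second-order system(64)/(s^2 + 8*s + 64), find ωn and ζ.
Standard form: ωn²/(s²+2ζωn·s+ωn²).
const=64=ωn² → ωn=8, s coeff=8=2ζωn → ζ=0.5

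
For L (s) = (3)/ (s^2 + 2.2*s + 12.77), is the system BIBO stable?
Denominator: s^2 + 2.2*s + 12.77. Poles: -1.1 + 3.4j, -1.1 - 3.4j. All Re(p)<0: Yes (stable)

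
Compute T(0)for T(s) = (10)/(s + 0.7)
DC gain = T(0) = num(0)/den(0) = 10/0.7 = 14.29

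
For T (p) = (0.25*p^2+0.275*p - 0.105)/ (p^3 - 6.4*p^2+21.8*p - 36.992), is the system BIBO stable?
Denominator: p^3 - 6.4*p^2 + 21.8*p - 36.992 = (p - 3.2)(p^2 - 3.2*p + 11.56). Poles: 1.6 + 3j, 1.6 - 3j, 3.2. All Re(p)<0: No (unstable)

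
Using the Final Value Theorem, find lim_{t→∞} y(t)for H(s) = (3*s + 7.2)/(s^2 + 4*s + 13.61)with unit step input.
FVT: lim_{t→∞} y(t) = lim_{s→0} s*Y(s) where Y(s) = H(s)/s.
= lim_{s→0} H(s) = H(0) = num(0)/den(0) = 7.2/13.61 = 0.529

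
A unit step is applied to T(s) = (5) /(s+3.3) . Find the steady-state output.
FVT: lim_{t→∞} y(t) = lim_{s→0} s*Y(s) where Y(s) = T(s)/s.
= lim_{s→0} T(s) = T(0) = num(0)/den(0) = 5/3.3 = 1.515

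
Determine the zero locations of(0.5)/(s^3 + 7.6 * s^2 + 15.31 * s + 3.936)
Numerator is a nonzero constant (0.5) → Zeros: none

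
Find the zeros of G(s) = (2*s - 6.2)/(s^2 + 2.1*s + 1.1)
Set numerator = 0: 2*s - 6.2 = 0 → Zeros: 3.1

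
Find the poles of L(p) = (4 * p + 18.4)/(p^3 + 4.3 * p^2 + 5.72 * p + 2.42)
Set denominator = 0: p^3 + 4.3*p^2 + 5.72*p + 2.42 = (p + 1)(p + 1.1)(p + 2.2) = 0 → Poles: -1, -1.1, -2.2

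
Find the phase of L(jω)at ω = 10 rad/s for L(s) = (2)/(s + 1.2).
Substitute s = j*10: L(j10) = 0.0236593 - 0.197161j.
∠L(j10) = atan2(Im, Re) = atan2(-0.197161, 0.0236593) = -83.16°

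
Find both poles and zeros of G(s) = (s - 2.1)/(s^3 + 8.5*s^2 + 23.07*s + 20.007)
Set denominator = 0: s^3 + 8.5*s^2 + 23.07*s + 20.007 = (s + 2.7)(s + 1.9)(s + 3.9) = 0 → Poles: -1.9, -2.7, -3.9
Set numerator = 0: s - 2.1 = 0 → Zeros: 2.1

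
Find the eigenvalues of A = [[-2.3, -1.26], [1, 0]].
Eigenvalues solve det(λI - A) = 0.
Characteristic polynomial: λ^2 + 2.3*λ + 1.26 = 0.
Factor: (λ + 0.9)(λ + 1.4) = 0.
Roots: -0.9, -1.4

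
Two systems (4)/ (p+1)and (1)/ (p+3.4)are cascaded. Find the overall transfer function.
Series: H = H₁ · H₂ = (n₁·n₂)/(d₁·d₂).
Num: n₁·n₂ = 4. Den: d₁·d₂ = p^2 + 4.4*p + 3.4.
H(p) = (4)/(p^2 + 4.4*p + 3.4)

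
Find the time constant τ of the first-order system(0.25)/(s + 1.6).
First-order system: τ = -1/pole. Pole = -1.6. τ = -1/(-1.6) = 0.625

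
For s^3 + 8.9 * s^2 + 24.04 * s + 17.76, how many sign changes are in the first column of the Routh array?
Routh array:
s^3: [1, 24.04]; s^2: [8.9, 17.76]; s^1: [22.0445]; s^0: [17.76]
First column: [1, 8.9, 22.0445, 17.76]. Sign changes = 0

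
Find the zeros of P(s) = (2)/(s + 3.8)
Numerator is a nonzero constant (2) → Zeros: none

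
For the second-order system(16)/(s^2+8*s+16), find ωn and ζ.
Standard form: ωn²/(s²+2ζωn·s+ωn²).
const=16=ωn² → ωn=4, s coeff=8=2ζωn → ζ=1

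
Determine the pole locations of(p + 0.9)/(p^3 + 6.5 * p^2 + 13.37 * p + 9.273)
Set denominator = 0: p^3 + 6.5*p^2 + 13.37*p + 9.273 = (p + 3.3)(p^2 + 3.2*p + 2.81) = 0 → Poles: -1.6 + 0.5j, -1.6 - 0.5j, -3.3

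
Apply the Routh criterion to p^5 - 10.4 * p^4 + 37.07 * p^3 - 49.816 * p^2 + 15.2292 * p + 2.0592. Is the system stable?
Routh array:
p^5: [1, 37.07, 15.2292]; p^4: [-10.4, -49.816, 2.0592]; p^3: [32.28, 15.4272]; p^2: [-44.8457, 2.0592]; p^1: [16.9094]; p^0: [2.0592]
First column: [1, -10.4, 32.28, -44.8457, 16.9094, 2.0592]. Sign changes = 4.
No, unstable (4 RHP root(s))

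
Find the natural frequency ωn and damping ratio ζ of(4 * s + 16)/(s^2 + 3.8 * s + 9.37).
Underdamped: complex pole -1.9 + 2.4j. ωn = |pole| = 3.061, ζ = -Re(pole)/ωn = 0.6207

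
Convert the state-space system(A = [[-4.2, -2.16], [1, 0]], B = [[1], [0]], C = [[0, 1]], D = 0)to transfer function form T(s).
T(s) = C(sI - A)⁻¹B + D.
Characteristic polynomial det(sI - A) = s^2 + 4.2*s + 2.16.
Numerator from C·adj(sI-A)·B + D·det(sI-A) = 1.
T(s) = (1)/(s^2 + 4.2*s + 2.16)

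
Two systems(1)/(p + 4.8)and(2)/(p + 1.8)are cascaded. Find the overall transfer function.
Series: H = H₁ · H₂ = (n₁·n₂)/(d₁·d₂).
Num: n₁·n₂ = 2. Den: d₁·d₂ = p^2 + 6.6*p + 8.64.
H(p) = (2)/(p^2 + 6.6*p + 8.64)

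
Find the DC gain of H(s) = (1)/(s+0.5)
DC gain = H(0) = num(0)/den(0) = 1/0.5 = 2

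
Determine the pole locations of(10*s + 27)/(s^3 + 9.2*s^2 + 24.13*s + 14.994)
Set denominator = 0: s^3 + 9.2*s^2 + 24.13*s + 14.994 = (s + 0.9)(s + 3.4)(s + 4.9) = 0 → Poles: -0.9, -3.4, -4.9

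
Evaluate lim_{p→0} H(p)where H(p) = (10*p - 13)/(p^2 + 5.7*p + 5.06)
DC gain = H(0) = num(0)/den(0) = -13/5.06 = -2.569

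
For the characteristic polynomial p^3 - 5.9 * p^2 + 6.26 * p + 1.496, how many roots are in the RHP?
p^3 - 5.9*p^2 + 6.26*p + 1.496 = (p - 1.7)(p - 4.4)(p + 0.2). Poles: -0.2, 1.7, 4.4. RHP poles (Re>0): 2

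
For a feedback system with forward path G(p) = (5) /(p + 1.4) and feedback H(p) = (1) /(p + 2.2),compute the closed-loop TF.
Closed-loop T = G/(1+GH).
Numerator: G_num * H_den = 5*p + 11.
Denominator: G_den * H_den + G_num * H_num = (p^2 + 3.6*p + 3.08) + (5) = p^2 + 3.6*p + 8.08.
T(p) = (5*p + 11)/(p^2 + 3.6*p + 8.08)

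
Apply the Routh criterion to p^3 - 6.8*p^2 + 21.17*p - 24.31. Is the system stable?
Routh array:
p^3: [1, 21.17]; p^2: [-6.8, -24.31]; p^1: [17.595]; p^0: [-24.31]
First column: [1, -6.8, 17.595, -24.31]. Sign changes = 3.
No, unstable (3 RHP root(s))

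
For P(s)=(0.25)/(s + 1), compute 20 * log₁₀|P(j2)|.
Substitute s = j*2: P(j2) = 0.05 - 0.1j.
|P(j2)| = sqrt(Re² + Im²) = 0.1118.
20*log₁₀(0.1118) = -19.03 dB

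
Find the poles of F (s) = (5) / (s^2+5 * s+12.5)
Set denominator = 0: s^2 + 5*s + 12.5 = 0 → Poles: -2.5 + 2.5j, -2.5 - 2.5j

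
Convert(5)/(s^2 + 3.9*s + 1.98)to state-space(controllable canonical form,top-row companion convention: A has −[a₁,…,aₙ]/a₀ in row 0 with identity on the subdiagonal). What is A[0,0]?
Reachable canonical form for den = s^2 + 3.9*s + 1.98: top row of A = -[a₁,a₂,...,aₙ]/a₀, ones on the subdiagonal, zeros elsewhere.
A = [[-3.9, -1.98], [1, 0]].
A[0,0] = -3.9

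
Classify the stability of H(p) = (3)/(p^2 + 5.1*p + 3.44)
Denominator: p^2 + 5.1*p + 3.44 = (p + 0.8)(p + 4.3). Poles: -0.8, -4.3. Stable (all poles in LHP)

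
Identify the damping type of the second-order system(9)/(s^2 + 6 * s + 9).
Standard form: ωn²/(s²+2ζωn·s+ωn²) gives ωn=3, ζ=1.
Critically damped (ζ = 1)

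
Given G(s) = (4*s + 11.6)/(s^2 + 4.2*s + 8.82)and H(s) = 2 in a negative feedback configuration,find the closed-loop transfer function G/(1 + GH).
Closed-loop T = G/(1+GH).
Numerator: G_num * H_den = 4*s + 11.6.
Denominator: G_den * H_den + G_num * H_num = (s^2 + 4.2*s + 8.82) + (8*s + 23.2) = s^2 + 12.2*s + 32.02.
T(s) = (4*s + 11.6)/(s^2 + 12.2*s + 32.02)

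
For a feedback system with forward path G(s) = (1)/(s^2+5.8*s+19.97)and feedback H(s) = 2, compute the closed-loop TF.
Closed-loop T = G/(1+GH).
Numerator: G_num * H_den = 1.
Denominator: G_den * H_den + G_num * H_num = (s^2 + 5.8*s + 19.97) + (2) = s^2 + 5.8*s + 21.97.
T(s) = (1)/(s^2 + 5.8*s + 21.97)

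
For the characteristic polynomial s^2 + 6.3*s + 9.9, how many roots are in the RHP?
s^2 + 6.3*s + 9.9 = (s + 3.3)(s + 3). Poles: -3, -3.3. RHP poles (Re>0): 0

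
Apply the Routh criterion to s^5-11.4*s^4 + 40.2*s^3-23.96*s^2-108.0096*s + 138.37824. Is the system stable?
Routh array:
s^5: [1, 40.2, -108.0096]; s^4: [-11.4, -23.96, 138.37824]; s^3: [38.0982, -95.8712]; s^2: [-52.6472, 138.37824]; s^1: [4.26656]; s^0: [138.37824]
First column: [1, -11.4, 38.0982, -52.6472, 4.26656, 138.37824]. Sign changes = 4.
No, unstable (4 RHP root(s))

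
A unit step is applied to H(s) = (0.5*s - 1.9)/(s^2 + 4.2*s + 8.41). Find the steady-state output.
FVT: lim_{t→∞} y(t) = lim_{s→0} s*Y(s) where Y(s) = H(s)/s.
= lim_{s→0} H(s) = H(0) = num(0)/den(0) = -1.9/8.41 = -0.2259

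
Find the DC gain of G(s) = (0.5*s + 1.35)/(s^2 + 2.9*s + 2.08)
DC gain = G(0) = num(0)/den(0) = 1.35/2.08 = 0.649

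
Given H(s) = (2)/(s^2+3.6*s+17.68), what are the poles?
Set denominator = 0: s^2 + 3.6*s + 17.68 = 0 → Poles: -1.8 + 3.8j, -1.8 - 3.8j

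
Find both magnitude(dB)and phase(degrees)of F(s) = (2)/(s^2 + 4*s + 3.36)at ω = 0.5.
Substitute s = j*0.5: F(j0.5) = 0.454941 - 0.292567j.
|F| = 20*log₁₀(sqrt(Re²+Im²)) = -5.34 dB.
∠F = atan2(Im, Re) = -32.74°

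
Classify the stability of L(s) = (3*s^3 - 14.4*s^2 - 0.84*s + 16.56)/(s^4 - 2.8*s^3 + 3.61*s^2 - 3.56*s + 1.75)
Denominator: s^4 - 2.8*s^3 + 3.61*s^2 - 3.56*s + 1.75 = (s - 1.4)(s - 1)(s^2 - 0.4*s + 1.25). Poles: 0.2 + 1.1j, 0.2 - 1.1j, 1, 1.4. Unstable (4 pole(s) in RHP)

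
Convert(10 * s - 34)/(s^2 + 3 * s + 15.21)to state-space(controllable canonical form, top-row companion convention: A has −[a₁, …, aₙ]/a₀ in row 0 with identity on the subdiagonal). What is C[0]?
Reachable canonical form: C = numerator coefficients (right-aligned, zero-padded to length n).
num = 10*s - 34, C = [[10, -34]].
C[0] = 10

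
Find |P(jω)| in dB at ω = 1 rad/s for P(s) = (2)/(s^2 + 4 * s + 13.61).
Substitute s = j*1: P(j1) = 0.144104 - 0.0457111j.
|P(j1)| = sqrt(Re² + Im²) = 0.1512.
20*log₁₀(0.1512) = -16.41 dB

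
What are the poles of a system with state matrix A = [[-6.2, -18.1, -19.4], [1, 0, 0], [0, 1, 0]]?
Eigenvalues solve det(λI - A) = 0.
Characteristic polynomial: λ^3 + 6.2*λ^2 + 18.1*λ + 19.4 = 0.
Factor: (λ + 2)(λ^2 + 4.2*λ + 9.7) = 0.
Roots: -2, -2.1 + 2.3j, -2.1 - 2.3j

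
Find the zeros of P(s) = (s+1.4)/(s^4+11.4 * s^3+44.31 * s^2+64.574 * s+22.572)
Set numerator = 0: s + 1.4 = 0 → Zeros: -1.4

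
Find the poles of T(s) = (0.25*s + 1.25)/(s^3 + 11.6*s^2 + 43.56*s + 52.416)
Set denominator = 0: s^3 + 11.6*s^2 + 43.56*s + 52.416 = (s + 4.2)(s + 2.6)(s + 4.8) = 0 → Poles: -2.6, -4.2, -4.8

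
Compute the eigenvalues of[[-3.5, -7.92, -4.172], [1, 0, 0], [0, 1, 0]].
Eigenvalues solve det(λI - A) = 0.
Characteristic polynomial: λ^3 + 3.5*λ^2 + 7.92*λ + 4.172 = 0.
Factor: (λ + 0.7)(λ^2 + 2.8*λ + 5.96) = 0.
Roots: -0.7, -1.4 + 2j, -1.4 - 2j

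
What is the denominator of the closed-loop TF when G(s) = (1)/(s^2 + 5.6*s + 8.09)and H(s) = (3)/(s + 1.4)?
Characteristic poly = G_den * H_den + G_num * H_num = (s^3 + 7*s^2 + 15.93*s + 11.326) + (3) = s^3 + 7*s^2 + 15.93*s + 14.326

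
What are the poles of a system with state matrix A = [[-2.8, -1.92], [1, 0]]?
Eigenvalues solve det(λI - A) = 0.
Characteristic polynomial: λ^2 + 2.8*λ + 1.92 = 0.
Factor: (λ + 1.6)(λ + 1.2) = 0.
Roots: -1.2, -1.6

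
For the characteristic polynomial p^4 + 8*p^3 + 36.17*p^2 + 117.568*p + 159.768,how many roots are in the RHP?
p^4 + 8*p^3 + 36.17*p^2 + 117.568*p + 159.768 = (p + 3.6)(p + 2.8)(p^2 + 1.6*p + 15.85). Poles: -0.8 + 3.9j, -0.8 - 3.9j, -2.8, -3.6. RHP poles (Re>0): 0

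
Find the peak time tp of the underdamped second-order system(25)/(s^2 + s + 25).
Standard form: ωn²/(s²+2ζωn·s+ωn²) → ωn = 5, ζ = 0.1.
ωd = ωn·√(1-ζ²) = 5·√(1-0.1²) = 4.975.
tp = π/ωd = π/4.975 = 0.6315 s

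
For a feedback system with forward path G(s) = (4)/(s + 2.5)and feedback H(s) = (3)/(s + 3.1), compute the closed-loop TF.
Closed-loop T = G/(1+GH).
Numerator: G_num * H_den = 4*s + 12.4.
Denominator: G_den * H_den + G_num * H_num = (s^2 + 5.6*s + 7.75) + (12) = s^2 + 5.6*s + 19.75.
T(s) = (4*s + 12.4)/(s^2 + 5.6*s + 19.75)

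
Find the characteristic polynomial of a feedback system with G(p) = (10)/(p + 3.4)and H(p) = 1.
Characteristic poly = G_den * H_den + G_num * H_num = (p + 3.4) + (10) = p + 13.4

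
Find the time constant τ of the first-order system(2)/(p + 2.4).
First-order system: τ = -1/pole. Pole = -2.4. τ = -1/(-2.4) = 0.4167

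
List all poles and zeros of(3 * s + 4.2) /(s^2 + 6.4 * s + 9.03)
Set denominator = 0: s^2 + 6.4*s + 9.03 = (s + 2.1)(s + 4.3) = 0 → Poles: -2.1, -4.3
Set numerator = 0: 3*s + 4.2 = 0 → Zeros: -1.4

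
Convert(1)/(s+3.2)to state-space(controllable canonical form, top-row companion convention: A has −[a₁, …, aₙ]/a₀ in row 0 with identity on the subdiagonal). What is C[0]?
Reachable canonical form: C = numerator coefficients (right-aligned, zero-padded to length n).
num = 1, C = [[1]].
C[0] = 1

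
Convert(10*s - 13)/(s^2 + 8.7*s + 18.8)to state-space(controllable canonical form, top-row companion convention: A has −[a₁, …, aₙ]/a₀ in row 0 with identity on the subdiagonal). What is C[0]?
Reachable canonical form: C = numerator coefficients (right-aligned, zero-padded to length n).
num = 10*s - 13, C = [[10, -13]].
C[0] = 10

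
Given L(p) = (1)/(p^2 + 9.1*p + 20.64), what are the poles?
Set denominator = 0: p^2 + 9.1*p + 20.64 = (p + 4.8)(p + 4.3) = 0 → Poles: -4.3, -4.8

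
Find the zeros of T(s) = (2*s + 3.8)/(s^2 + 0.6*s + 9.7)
Set numerator = 0: 2*s + 3.8 = 0 → Zeros: -1.9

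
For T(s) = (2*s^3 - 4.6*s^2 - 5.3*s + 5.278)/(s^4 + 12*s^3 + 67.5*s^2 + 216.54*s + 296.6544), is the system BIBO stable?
Denominator: s^4 + 12*s^3 + 67.5*s^2 + 216.54*s + 296.6544 = (s + 3.6)(s + 4.2)(s^2 + 4.2*s + 19.62). Poles: -2.1 + 3.9j, -2.1 - 3.9j, -3.6, -4.2. All Re(p)<0: Yes (stable)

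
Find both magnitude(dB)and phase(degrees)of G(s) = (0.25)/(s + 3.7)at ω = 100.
Substitute s = j*100: G(j100) = 9.23735e-05 - 0.00249658j.
|G| = 20*log₁₀(sqrt(Re²+Im²)) = -52.05 dB.
∠G = atan2(Im, Re) = -87.88°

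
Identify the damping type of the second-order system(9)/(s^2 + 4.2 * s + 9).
Standard form: ωn²/(s²+2ζωn·s+ωn²) gives ωn=3, ζ=0.7.
Underdamped (ζ = 0.7 < 1)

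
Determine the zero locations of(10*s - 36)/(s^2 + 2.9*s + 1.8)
Set numerator = 0: 10*s - 36 = 0 → Zeros: 3.6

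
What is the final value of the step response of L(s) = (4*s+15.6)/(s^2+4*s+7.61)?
FVT: lim_{t→∞} y(t) = lim_{s→0} s*Y(s) where Y(s) = L(s)/s.
= lim_{s→0} L(s) = L(0) = num(0)/den(0) = 15.6/7.61 = 2.05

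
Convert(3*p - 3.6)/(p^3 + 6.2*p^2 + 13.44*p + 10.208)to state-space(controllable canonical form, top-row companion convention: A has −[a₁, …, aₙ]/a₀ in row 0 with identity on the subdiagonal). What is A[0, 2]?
Reachable canonical form for den = p^3 + 6.2*p^2 + 13.44*p + 10.208: top row of A = -[a₁,a₂,...,aₙ]/a₀, ones on the subdiagonal, zeros elsewhere.
A = [[-6.2, -13.44, -10.208], [1, 0, 0], [0, 1, 0]].
A[0,2] = -10.208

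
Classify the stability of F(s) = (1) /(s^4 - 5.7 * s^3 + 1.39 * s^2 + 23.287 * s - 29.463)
Denominator: s^4 - 5.7*s^3 + 1.39*s^2 + 23.287*s - 29.463 = (s - 4.6)(s + 2.1)(s^2 - 3.2*s + 3.05). Poles: -2.1, 1.6 + 0.7j, 1.6 - 0.7j, 4.6. Unstable (3 pole(s) in RHP)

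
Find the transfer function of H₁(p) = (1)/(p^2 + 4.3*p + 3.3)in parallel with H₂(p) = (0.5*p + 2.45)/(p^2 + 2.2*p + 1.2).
Parallel: H = H₁ + H₂ = (n₁·d₂ + n₂·d₁)/(d₁·d₂).
n₁·d₂ = p^2 + 2.2*p + 1.2. n₂·d₁ = 0.5*p^3 + 4.6*p^2 + 12.185*p + 8.085. Sum = 0.5*p^3 + 5.6*p^2 + 14.385*p + 9.285. d₁·d₂ = p^4 + 6.5*p^3 + 13.96*p^2 + 12.42*p + 3.96.
H(p) = (0.5*p^3 + 5.6*p^2 + 14.385*p + 9.285)/(p^4 + 6.5*p^3 + 13.96*p^2 + 12.42*p + 3.96)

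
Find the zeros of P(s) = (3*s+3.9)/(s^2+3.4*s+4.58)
Set numerator = 0: 3*s + 3.9 = 0 → Zeros: -1.3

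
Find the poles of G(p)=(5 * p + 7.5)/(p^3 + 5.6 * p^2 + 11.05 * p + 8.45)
Set denominator = 0: p^3 + 5.6*p^2 + 11.05*p + 8.45 = (p + 2.6)(p^2 + 3*p + 3.25) = 0 → Poles: -1.5 + 1j, -1.5 - 1j, -2.6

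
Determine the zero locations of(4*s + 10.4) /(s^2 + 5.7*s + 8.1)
Set numerator = 0: 4*s + 10.4 = 0 → Zeros: -2.6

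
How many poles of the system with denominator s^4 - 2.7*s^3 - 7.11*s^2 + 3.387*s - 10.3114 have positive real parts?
s^4 - 2.7*s^3 - 7.11*s^2 + 3.387*s - 10.3114 = (s - 4.3)(s + 2.2)(s^2 - 0.6*s + 1.09). Poles: -2.2, 0.3 + 1j, 0.3 - 1j, 4.3. RHP poles (Re>0): 3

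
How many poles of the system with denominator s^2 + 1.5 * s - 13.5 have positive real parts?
s^2 + 1.5*s - 13.5 = (s - 3)(s + 4.5). Poles: -4.5, 3. RHP poles (Re>0): 1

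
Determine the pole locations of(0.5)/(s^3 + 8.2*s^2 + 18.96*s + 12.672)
Set denominator = 0: s^3 + 8.2*s^2 + 18.96*s + 12.672 = (s + 4.8)(s + 2.2)(s + 1.2) = 0 → Poles: -1.2, -2.2, -4.8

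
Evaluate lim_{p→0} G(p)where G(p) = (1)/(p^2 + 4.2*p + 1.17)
DC gain = G(0) = num(0)/den(0) = 1/1.17 = 0.8547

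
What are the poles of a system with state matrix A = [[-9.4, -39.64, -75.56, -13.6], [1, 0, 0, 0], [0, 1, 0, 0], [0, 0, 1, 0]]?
Eigenvalues solve det(λI - A) = 0.
Characteristic polynomial: λ^4 + 9.4*λ^3 + 39.64*λ^2 + 75.56*λ + 13.6 = 0.
Factor: (λ + 4)(λ + 0.2)(λ^2 + 5.2*λ + 17) = 0.
Roots: -0.2, -2.6 + 3.2j, -2.6 - 3.2j, -4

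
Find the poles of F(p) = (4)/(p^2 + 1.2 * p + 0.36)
Set denominator = 0: p^2 + 1.2*p + 0.36 = (p + 0.6)(p + 0.6) = 0 → Poles: -0.6, -0.6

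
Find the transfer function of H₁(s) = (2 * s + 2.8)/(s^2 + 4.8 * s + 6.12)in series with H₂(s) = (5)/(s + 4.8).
Series: H = H₁ · H₂ = (n₁·n₂)/(d₁·d₂).
Num: n₁·n₂ = 10*s + 14. Den: d₁·d₂ = s^3 + 9.6*s^2 + 29.16*s + 29.376.
H(s) = (10*s + 14)/(s^3 + 9.6*s^2 + 29.16*s + 29.376)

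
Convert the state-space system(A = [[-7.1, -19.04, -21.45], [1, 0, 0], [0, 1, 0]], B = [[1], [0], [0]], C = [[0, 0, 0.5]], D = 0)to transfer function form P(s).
P(s) = C(sI - A)⁻¹B + D.
Characteristic polynomial det(sI - A) = s^3 + 7.1*s^2 + 19.04*s + 21.45.
Numerator from C·adj(sI-A)·B + D·det(sI-A) = 0.5.
P(s) = (0.5)/(s^3 + 7.1*s^2 + 19.04*s + 21.45)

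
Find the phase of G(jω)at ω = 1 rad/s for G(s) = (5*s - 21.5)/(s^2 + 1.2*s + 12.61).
Substitute s = j*1: G(j1) = -1.78823 + 0.615494j.
∠G(j1) = atan2(Im, Re) = atan2(0.615494, -1.78823) = 161.01°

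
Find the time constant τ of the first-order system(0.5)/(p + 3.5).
First-order system: τ = -1/pole. Pole = -3.5. τ = -1/(-3.5) = 0.2857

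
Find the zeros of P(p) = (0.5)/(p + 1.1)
Numerator is a nonzero constant (0.5) → Zeros: none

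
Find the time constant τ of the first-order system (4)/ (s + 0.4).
First-order system: τ = -1/pole. Pole = -0.4. τ = -1/(-0.4) = 2.5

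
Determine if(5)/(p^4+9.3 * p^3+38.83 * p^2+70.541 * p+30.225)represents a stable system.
Denominator: p^4 + 9.3*p^3 + 38.83*p^2 + 70.541*p + 30.225 = (p + 3.1)(p + 0.6)(p^2 + 5.6*p + 16.25). Poles: -0.6, -2.8 + 2.9j, -2.8 - 2.9j, -3.1. All Re(p)<0: Yes (stable)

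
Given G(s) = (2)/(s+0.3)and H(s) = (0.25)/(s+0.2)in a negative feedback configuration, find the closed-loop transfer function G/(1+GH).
Closed-loop T = G/(1+GH).
Numerator: G_num * H_den = 2*s + 0.4.
Denominator: G_den * H_den + G_num * H_num = (s^2 + 0.5*s + 0.06) + (0.5) = s^2 + 0.5*s + 0.56.
T(s) = (2*s + 0.4)/(s^2 + 0.5*s + 0.56)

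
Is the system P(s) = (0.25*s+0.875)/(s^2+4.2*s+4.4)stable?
Denominator: s^2 + 4.2*s + 4.4 = (s + 2.2)(s + 2). Poles: -2, -2.2. All Re(p)<0: Yes (stable)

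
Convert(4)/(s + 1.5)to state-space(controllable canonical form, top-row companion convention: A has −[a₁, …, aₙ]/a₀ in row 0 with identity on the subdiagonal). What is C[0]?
Reachable canonical form: C = numerator coefficients (right-aligned, zero-padded to length n).
num = 4, C = [[4]].
C[0] = 4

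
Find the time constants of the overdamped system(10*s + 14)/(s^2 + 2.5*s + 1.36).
Overdamped: real poles at -1.7, -0.8. τ = -1/pole → τ₁ = 0.5882, τ₂ = 1.25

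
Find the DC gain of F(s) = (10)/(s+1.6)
DC gain = F(0) = num(0)/den(0) = 10/1.6 = 6.25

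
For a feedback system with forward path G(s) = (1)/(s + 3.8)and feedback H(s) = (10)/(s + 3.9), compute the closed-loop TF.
Closed-loop T = G/(1+GH).
Numerator: G_num * H_den = s + 3.9.
Denominator: G_den * H_den + G_num * H_num = (s^2 + 7.7*s + 14.82) + (10) = s^2 + 7.7*s + 24.82.
T(s) = (s + 3.9)/(s^2 + 7.7*s + 24.82)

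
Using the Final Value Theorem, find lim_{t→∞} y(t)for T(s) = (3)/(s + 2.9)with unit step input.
FVT: lim_{t→∞} y(t) = lim_{s→0} s*Y(s) where Y(s) = T(s)/s.
= lim_{s→0} T(s) = T(0) = num(0)/den(0) = 3/2.9 = 1.034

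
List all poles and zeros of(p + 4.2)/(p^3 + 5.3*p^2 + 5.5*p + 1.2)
Set denominator = 0: p^3 + 5.3*p^2 + 5.5*p + 1.2 = (p + 1)(p + 4)(p + 0.3) = 0 → Poles: -0.3, -1, -4
Set numerator = 0: p + 4.2 = 0 → Zeros: -4.2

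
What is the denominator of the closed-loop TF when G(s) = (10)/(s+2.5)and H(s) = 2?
Characteristic poly = G_den * H_den + G_num * H_num = (s + 2.5) + (20) = s + 22.5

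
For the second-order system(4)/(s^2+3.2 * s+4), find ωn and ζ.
Standard form: ωn²/(s²+2ζωn·s+ωn²).
const=4=ωn² → ωn=2, s coeff=3.2=2ζωn → ζ=0.8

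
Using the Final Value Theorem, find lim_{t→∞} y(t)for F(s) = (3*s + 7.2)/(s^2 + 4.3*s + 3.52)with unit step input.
FVT: lim_{t→∞} y(t) = lim_{s→0} s*Y(s) where Y(s) = F(s)/s.
= lim_{s→0} F(s) = F(0) = num(0)/den(0) = 7.2/3.52 = 2.045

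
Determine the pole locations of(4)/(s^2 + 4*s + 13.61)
Set denominator = 0: s^2 + 4*s + 13.61 = 0 → Poles: -2 + 3.1j, -2 - 3.1j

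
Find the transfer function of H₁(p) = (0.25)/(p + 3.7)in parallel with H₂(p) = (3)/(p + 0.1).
Parallel: H = H₁ + H₂ = (n₁·d₂ + n₂·d₁)/(d₁·d₂).
n₁·d₂ = 0.25*p + 0.025. n₂·d₁ = 3*p + 11.1. Sum = 3.25*p + 11.125. d₁·d₂ = p^2 + 3.8*p + 0.37.
H(p) = (3.25*p + 11.125)/(p^2 + 3.8*p + 0.37)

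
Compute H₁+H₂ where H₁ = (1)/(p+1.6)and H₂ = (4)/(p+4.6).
Parallel: H = H₁ + H₂ = (n₁·d₂ + n₂·d₁)/(d₁·d₂).
n₁·d₂ = p + 4.6. n₂·d₁ = 4*p + 6.4. Sum = 5*p + 11. d₁·d₂ = p^2 + 6.2*p + 7.36.
H(p) = (5*p + 11)/(p^2 + 6.2*p + 7.36)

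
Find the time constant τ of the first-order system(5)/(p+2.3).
First-order system: τ = -1/pole. Pole = -2.3. τ = -1/(-2.3) = 0.4348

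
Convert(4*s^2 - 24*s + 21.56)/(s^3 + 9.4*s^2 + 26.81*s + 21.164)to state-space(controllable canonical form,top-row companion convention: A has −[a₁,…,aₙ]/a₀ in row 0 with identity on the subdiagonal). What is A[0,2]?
Reachable canonical form for den = s^3 + 9.4*s^2 + 26.81*s + 21.164: top row of A = -[a₁,a₂,...,aₙ]/a₀, ones on the subdiagonal, zeros elsewhere.
A = [[-9.4, -26.81, -21.164], [1, 0, 0], [0, 1, 0]].
A[0,2] = -21.164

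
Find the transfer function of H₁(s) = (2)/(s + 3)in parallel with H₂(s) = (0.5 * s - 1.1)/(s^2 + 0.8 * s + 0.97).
Parallel: H = H₁ + H₂ = (n₁·d₂ + n₂·d₁)/(d₁·d₂).
n₁·d₂ = 2*s^2 + 1.6*s + 1.94. n₂·d₁ = 0.5*s^2 + 0.4*s - 3.3. Sum = 2.5*s^2 + 2*s - 1.36. d₁·d₂ = s^3 + 3.8*s^2 + 3.37*s + 2.91.
H(s) = (2.5*s^2 + 2*s - 1.36)/(s^3 + 3.8*s^2 + 3.37*s + 2.91)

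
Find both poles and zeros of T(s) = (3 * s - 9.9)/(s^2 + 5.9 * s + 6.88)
Set denominator = 0: s^2 + 5.9*s + 6.88 = (s + 4.3)(s + 1.6) = 0 → Poles: -1.6, -4.3
Set numerator = 0: 3*s - 9.9 = 0 → Zeros: 3.3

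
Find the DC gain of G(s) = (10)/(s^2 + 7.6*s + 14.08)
DC gain = G(0) = num(0)/den(0) = 10/14.08 = 0.7102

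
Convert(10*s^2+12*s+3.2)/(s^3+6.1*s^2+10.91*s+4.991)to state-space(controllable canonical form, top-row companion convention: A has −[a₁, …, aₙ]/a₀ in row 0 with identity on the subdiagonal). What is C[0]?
Reachable canonical form: C = numerator coefficients (right-aligned, zero-padded to length n).
num = 10*s^2 + 12*s + 3.2, C = [[10, 12, 3.2]].
C[0] = 10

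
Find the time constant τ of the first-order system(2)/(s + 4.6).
First-order system: τ = -1/pole. Pole = -4.6. τ = -1/(-4.6) = 0.2174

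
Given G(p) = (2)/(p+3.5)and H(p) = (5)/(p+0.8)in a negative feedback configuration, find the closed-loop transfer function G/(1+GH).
Closed-loop T = G/(1+GH).
Numerator: G_num * H_den = 2*p + 1.6.
Denominator: G_den * H_den + G_num * H_num = (p^2 + 4.3*p + 2.8) + (10) = p^2 + 4.3*p + 12.8.
T(p) = (2*p + 1.6)/(p^2 + 4.3*p + 12.8)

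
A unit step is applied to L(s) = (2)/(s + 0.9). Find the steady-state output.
FVT: lim_{t→∞} y(t) = lim_{s→0} s*Y(s) where Y(s) = L(s)/s.
= lim_{s→0} L(s) = L(0) = num(0)/den(0) = 2/0.9 = 2.222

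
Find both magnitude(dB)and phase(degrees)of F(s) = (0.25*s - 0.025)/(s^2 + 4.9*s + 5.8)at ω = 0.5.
Substitute s = j*0.5: F(j0.5) = 0.00455101 + 0.0205135j.
|F| = 20*log₁₀(sqrt(Re²+Im²)) = -33.55 dB.
∠F = atan2(Im, Re) = 77.49°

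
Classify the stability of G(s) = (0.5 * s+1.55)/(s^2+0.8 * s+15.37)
Denominator: s^2 + 0.8*s + 15.37. Poles: -0.4 + 3.9j, -0.4 - 3.9j. Stable (all poles in LHP)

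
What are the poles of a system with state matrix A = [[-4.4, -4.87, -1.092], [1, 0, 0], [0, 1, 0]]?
Eigenvalues solve det(λI - A) = 0.
Characteristic polynomial: λ^3 + 4.4*λ^2 + 4.87*λ + 1.092 = 0.
Factor: (λ + 0.3)(λ + 2.8)(λ + 1.3) = 0.
Roots: -0.3, -1.3, -2.8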